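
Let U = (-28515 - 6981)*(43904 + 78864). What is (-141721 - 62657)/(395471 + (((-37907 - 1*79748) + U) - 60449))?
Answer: 204378/4357555561 ≈ 4.6902e-5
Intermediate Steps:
U = -4357772928 (U = -35496*122768 = -4357772928)
(-141721 - 62657)/(395471 + (((-37907 - 1*79748) + U) - 60449)) = (-141721 - 62657)/(395471 + (((-37907 - 1*79748) - 4357772928) - 60449)) = -204378/(395471 + (((-37907 - 79748) - 4357772928) - 60449)) = -204378/(395471 + ((-117655 - 4357772928) - 60449)) = -204378/(395471 + (-4357890583 - 60449)) = -204378/(395471 - 4357951032) = -204378/(-4357555561) = -204378*(-1/4357555561) = 204378/4357555561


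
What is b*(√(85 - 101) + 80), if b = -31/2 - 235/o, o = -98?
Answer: -51360/49 - 2568*I/49 ≈ -1048.2 - 52.408*I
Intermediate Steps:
b = -642/49 (b = -31/2 - 235/(-98) = -31*½ - 235*(-1/98) = -31/2 + 235/98 = -642/49 ≈ -13.102)
b*(√(85 - 101) + 80) = -642*(√(85 - 101) + 80)/49 = -642*(√(-16) + 80)/49 = -642*(4*I + 80)/49 = -642*(80 + 4*I)/49 = -51360/49 - 2568*I/49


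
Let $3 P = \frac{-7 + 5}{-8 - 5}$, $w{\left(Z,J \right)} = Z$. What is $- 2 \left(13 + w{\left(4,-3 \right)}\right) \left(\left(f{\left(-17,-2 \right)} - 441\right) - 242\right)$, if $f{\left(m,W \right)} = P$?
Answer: $\frac{905590}{39} \approx 23220.0$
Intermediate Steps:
$P = \frac{2}{39}$ ($P = \frac{\left(-7 + 5\right) \frac{1}{-8 - 5}}{3} = \frac{\left(-2\right) \frac{1}{-13}}{3} = \frac{\left(-2\right) \left(- \frac{1}{13}\right)}{3} = \frac{1}{3} \cdot \frac{2}{13} = \frac{2}{39} \approx 0.051282$)
$f{\left(m,W \right)} = \frac{2}{39}$
$- 2 \left(13 + w{\left(4,-3 \right)}\right) \left(\left(f{\left(-17,-2 \right)} - 441\right) - 242\right) = - 2 \left(13 + 4\right) \left(\left(\frac{2}{39} - 441\right) - 242\right) = \left(-2\right) 17 \left(- \frac{17197}{39} - 242\right) = \left(-34\right) \left(- \frac{26635}{39}\right) = \frac{905590}{39}$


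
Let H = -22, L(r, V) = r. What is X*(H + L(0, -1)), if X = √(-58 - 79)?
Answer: -22*I*√137 ≈ -257.5*I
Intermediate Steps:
X = I*√137 (X = √(-137) = I*√137 ≈ 11.705*I)
X*(H + L(0, -1)) = (I*√137)*(-22 + 0) = (I*√137)*(-22) = -22*I*√137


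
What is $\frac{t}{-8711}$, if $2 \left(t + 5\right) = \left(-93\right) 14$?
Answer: $\frac{656}{8711} \approx 0.075307$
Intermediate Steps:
$t = -656$ ($t = -5 + \frac{\left(-93\right) 14}{2} = -5 + \frac{1}{2} \left(-1302\right) = -5 - 651 = -656$)
$\frac{t}{-8711} = - \frac{656}{-8711} = \left(-656\right) \left(- \frac{1}{8711}\right) = \frac{656}{8711}$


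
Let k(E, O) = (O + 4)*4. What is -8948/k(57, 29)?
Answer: -2237/33 ≈ -67.788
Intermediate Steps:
k(E, O) = 16 + 4*O (k(E, O) = (4 + O)*4 = 16 + 4*O)
-8948/k(57, 29) = -8948/(16 + 4*29) = -8948/(16 + 116) = -8948/132 = -8948*1/132 = -2237/33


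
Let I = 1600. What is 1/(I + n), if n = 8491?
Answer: 1/10091 ≈ 9.9098e-5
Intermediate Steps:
1/(I + n) = 1/(1600 + 8491) = 1/10091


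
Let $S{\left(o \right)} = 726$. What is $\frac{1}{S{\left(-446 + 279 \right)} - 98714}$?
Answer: $- \frac{1}{97988} \approx -1.0205 \cdot 10^{-5}$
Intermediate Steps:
$\frac{1}{S{\left(-446 + 279 \right)} - 98714} = \frac{1}{726 - 98714} = \frac{1}{-97988} = - \frac{1}{97988}$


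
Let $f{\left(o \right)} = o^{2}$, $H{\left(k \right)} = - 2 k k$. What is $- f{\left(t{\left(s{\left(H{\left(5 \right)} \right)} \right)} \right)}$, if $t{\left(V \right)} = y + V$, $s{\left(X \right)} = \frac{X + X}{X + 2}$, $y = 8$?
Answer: $- \frac{14641}{144} \approx -101.67$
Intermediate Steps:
$H{\left(k \right)} = - 2 k^{2}$
$s{\left(X \right)} = \frac{2 X}{2 + X}$
$t{\left(V \right)} = 8 + V$
$- f{\left(t{\left(s{\left(H{\left(5 \right)} \right)} \right)} \right)} = - \left(8 + \frac{2 \left(- 2 \cdot 5^{2}\right)}{2 - 2 \cdot 5^{2}}\right)^{2} = - \left(8 + \frac{2 \left(\left(-2\right) 25\right)}{2 - 50}\right)^{2} = - \left(8 + 2 \left(-50\right) \frac{1}{2 - 50}\right)^{2} = - \left(8 + 2 \left(-50\right) \frac{1}{-48}\right)^{2} = - \left(8 + 2 \left(-50\right) \left(- \frac{1}{48}\right)\right)^{2} = - \left(8 + \frac{25}{12}\right)^{2} = - \left(\frac{121}{12}\right)^{2} = \left(-1\right) \frac{14641}{144} = - \frac{14641}{144}$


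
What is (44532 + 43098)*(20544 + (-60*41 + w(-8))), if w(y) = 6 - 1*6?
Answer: 1584700920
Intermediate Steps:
w(y) = 0 (w(y) = 6 - 6 = 0)
(44532 + 43098)*(20544 + (-60*41 + w(-8))) = (44532 + 43098)*(20544 + (-60*41 + 0)) = 87630*(20544 + (-2460 + 0)) = 87630*(20544 - 2460) = 87630*18084 = 1584700920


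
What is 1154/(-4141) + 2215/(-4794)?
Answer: -14704591/19851954 ≈ -0.74071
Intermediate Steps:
1154/(-4141) + 2215/(-4794) = 1154*(-1/4141) + 2215*(-1/4794) = -1154/4141 - 2215/4794 = -14704591/19851954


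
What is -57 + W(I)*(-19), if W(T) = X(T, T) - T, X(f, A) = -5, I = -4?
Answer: -38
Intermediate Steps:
W(T) = -5 - T
-57 + W(I)*(-19) = -57 + (-5 - 1*(-4))*(-19) = -57 + (-5 + 4)*(-19) = -57 - 1*(-19) = -57 + 19 = -38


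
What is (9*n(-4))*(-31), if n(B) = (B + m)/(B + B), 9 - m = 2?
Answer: 837/8 ≈ 104.63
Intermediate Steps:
m = 7 (m = 9 - 1*2 = 9 - 2 = 7)
n(B) = (7 + B)/(2*B) (n(B) = (B + 7)/(B + B) = (7 + B)/((2*B)) = (7 + B)*(1/(2*B)) = (7 + B)/(2*B))
(9*n(-4))*(-31) = (9*((½)*(7 - 4)/(-4)))*(-31) = (9*((½)*(-¼)*3))*(-31) = (9*(-3/8))*(-31) = -27/8*(-31) = 837/8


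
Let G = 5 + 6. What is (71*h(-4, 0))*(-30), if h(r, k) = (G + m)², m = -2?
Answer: -172530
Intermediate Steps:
G = 11
h(r, k) = 81 (h(r, k) = (11 - 2)² = 9² = 81)
(71*h(-4, 0))*(-30) = (71*81)*(-30) = 5751*(-30) = -172530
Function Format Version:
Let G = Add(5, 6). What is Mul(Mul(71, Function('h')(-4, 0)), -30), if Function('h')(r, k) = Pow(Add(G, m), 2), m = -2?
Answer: -172530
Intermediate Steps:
G = 11
Function('h')(r, k) = 81 (Function('h')(r, k) = Pow(Add(11, -2), 2) = Pow(9, 2) = 81)
Mul(Mul(71, Function('h')(-4, 0)), -30) = Mul(Mul(71, 81), -30) = Mul(5751, -30) = -172530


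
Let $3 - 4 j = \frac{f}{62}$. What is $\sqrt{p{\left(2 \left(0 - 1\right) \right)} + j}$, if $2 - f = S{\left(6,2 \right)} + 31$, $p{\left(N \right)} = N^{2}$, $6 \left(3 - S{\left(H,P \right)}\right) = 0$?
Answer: $\frac{11 \sqrt{155}}{62} \approx 2.2089$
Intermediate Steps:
$S{\left(H,P \right)} = 3$ ($S{\left(H,P \right)} = 3 - 0 = 3 + 0 = 3$)
$f = -32$ ($f = 2 - \left(3 + 31\right) = 2 - 34 = -32$)
$j = \frac{109}{124}$ ($j = \frac{3}{4} - \frac{\left(-32\right) \frac{1}{62}}{4} = \frac{3}{4} - - \frac{4}{31} = \frac{3}{4} + \frac{4}{31} = \frac{109}{124} \approx 0.87903$)
$\sqrt{p{\left(2 \left(0 - 1\right) \right)} + j} = \sqrt{\left(2 \left(0 - 1\right)\right)^{2} + \frac{109}{124}} = \sqrt{\left(2 \left(-1\right)\right)^{2} + \frac{109}{124}} = \sqrt{\left(-2\right)^{2} + \frac{109}{124}} = \sqrt{4 + \frac{109}{124}} = \sqrt{\frac{605}{124}} = \frac{11 \sqrt{155}}{62}$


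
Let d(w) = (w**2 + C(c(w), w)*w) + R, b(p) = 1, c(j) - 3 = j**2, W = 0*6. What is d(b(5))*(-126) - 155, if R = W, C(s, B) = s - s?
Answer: -281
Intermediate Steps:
W = 0
c(j) = 3 + j**2
C(s, B) = 0
R = 0
d(w) = w**2 (d(w) = (w**2 + 0*w) + 0 = (w**2 + 0) + 0 = w**2 + 0 = w**2)
d(b(5))*(-126) - 155 = 1**2*(-126) - 155 = 1*(-126) - 155 = -126 - 155 = -281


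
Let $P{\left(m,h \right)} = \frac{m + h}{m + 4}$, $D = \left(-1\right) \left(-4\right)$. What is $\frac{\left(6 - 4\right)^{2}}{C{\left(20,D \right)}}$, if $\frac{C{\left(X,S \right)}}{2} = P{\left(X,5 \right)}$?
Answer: $\frac{48}{25} \approx 1.92$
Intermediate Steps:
$D = 4$
$P{\left(m,h \right)} = \frac{h + m}{4 + m}$
$C{\left(X,S \right)} = \frac{2 \left(5 + X\right)}{4 + X}$ ($C{\left(X,S \right)} = 2 \frac{5 + X}{4 + X} = \frac{2 \left(5 + X\right)}{4 + X}$)
$\frac{\left(6 - 4\right)^{2}}{C{\left(20,D \right)}} = \frac{\left(6 - 4\right)^{2}}{2 \frac{1}{4 + 20} \left(5 + 20\right)} = \frac{2^{2}}{2 \cdot \frac{1}{24} \cdot 25} = \frac{4}{2 \cdot \frac{1}{24} \cdot 25} = \frac{4}{\frac{25}{12}} = 4 \cdot \frac{12}{25} = \frac{48}{25}$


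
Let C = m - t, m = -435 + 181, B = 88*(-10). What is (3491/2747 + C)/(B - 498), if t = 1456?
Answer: 4693879/3785366 ≈ 1.2400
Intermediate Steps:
B = -880
m = -254
C = -1710 (C = -254 - 1*1456 = -254 - 1456 = -1710)
(3491/2747 + C)/(B - 498) = (3491/2747 - 1710)/(-880 - 498) = (3491*(1/2747) - 1710)/(-1378) = (3491/2747 - 1710)*(-1/1378) = -4693879/2747*(-1/1378) = 4693879/3785366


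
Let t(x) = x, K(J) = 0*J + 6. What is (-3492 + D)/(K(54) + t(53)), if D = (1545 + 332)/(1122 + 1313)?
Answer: -8501143/143665 ≈ -59.173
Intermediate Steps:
K(J) = 6 (K(J) = 0 + 6 = 6)
D = 1877/2435 ≈ 0.77084
(-3492 + D)/(K(54) + t(53)) = (-3492 + 1877/2435)/(6 + 53) = -8501143/2435/59 = -8501143/2435*1/59 = -8501143/143665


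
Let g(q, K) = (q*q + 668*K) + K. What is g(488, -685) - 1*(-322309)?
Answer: 102188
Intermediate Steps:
g(q, K) = q² + 669*K (g(q, K) = (q² + 668*K) + K = q² + 669*K)
g(488, -685) - 1*(-322309) = (488² + 669*(-685)) - 1*(-322309) = (238144 - 458265) + 322309 = -220121 + 322309 = 102188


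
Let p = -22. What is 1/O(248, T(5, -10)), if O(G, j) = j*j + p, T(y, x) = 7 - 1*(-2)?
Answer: 1/59 ≈ 0.016949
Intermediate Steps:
T(y, x) = 9 (T(y, x) = 7 + 2 = 9)
O(G, j) = -22 + j² (O(G, j) = j*j - 22 = j² - 22 = -22 + j²)
1/O(248, T(5, -10)) = 1/(-22 + 9²) = 1/(-22 + 81) = 1/59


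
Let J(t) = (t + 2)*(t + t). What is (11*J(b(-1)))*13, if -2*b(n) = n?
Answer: 715/2 ≈ 357.50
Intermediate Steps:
b(n) = -n/2
J(t) = 2*t*(2 + t) (J(t) = (2 + t)*(2*t) = 2*t*(2 + t))
(11*J(b(-1)))*13 = (11*(2*(-½*(-1))*(2 - ½*(-1))))*13 = (11*(2*(½)*(2 + ½)))*13 = (11*(2*(½)*(5/2)))*13 = (11*(5/2))*13 = (55/2)*13 = 715/2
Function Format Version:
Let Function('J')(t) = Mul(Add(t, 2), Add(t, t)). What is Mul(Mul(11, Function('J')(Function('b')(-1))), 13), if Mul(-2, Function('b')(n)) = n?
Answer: Rational(715, 2) ≈ 357.50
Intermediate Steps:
Function('b')(n) = Mul(Rational(-1, 2), n)
Function('J')(t) = Mul(2, t, Add(2, t)) (Function('J')(t) = Mul(Add(2, t), Mul(2, t)) = Mul(2, t, Add(2, t)))
Mul(Mul(11, Function('J')(Function('b')(-1))), 13) = Mul(Mul(11, Mul(2, Mul(Rational(-1, 2), -1), Add(2, Mul(Rational(-1, 2), -1)))), 13) = Mul(Mul(11, Mul(2, Rational(1, 2), Add(2, Rational(1, 2)))), 13) = Mul(Mul(11, Mul(2, Rational(1, 2), Rational(5, 2))), 13) = Mul(Mul(11, Rational(5, 2)), 13) = Mul(Rational(55, 2), 13) = Rational(715, 2)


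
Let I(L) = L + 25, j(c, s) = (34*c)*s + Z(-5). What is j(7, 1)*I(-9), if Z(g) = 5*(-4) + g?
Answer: 3408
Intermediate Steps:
Z(g) = -20 + g
j(c, s) = -25 + 34*c*s (j(c, s) = (34*c)*s + (-20 - 5) = 34*c*s - 25 = -25 + 34*c*s)
I(L) = 25 + L
j(7, 1)*I(-9) = (-25 + 34*7*1)*(25 - 9) = (-25 + 238)*16 = 213*16 = 3408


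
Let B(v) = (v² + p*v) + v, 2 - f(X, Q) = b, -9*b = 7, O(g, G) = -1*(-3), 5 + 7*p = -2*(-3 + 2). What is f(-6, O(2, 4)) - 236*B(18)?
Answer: -4969985/63 ≈ -78889.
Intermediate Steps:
p = -3/7 (p = -5/7 + (-2*(-3 + 2))/7 = -5/7 + (-2*(-1))/7 = -5/7 + (⅐)*2 = -5/7 + 2/7 = -3/7 ≈ -0.42857)
O(g, G) = 3
b = -7/9 (b = -⅑*7 = -7/9 ≈ -0.77778)
f(X, Q) = 25/9 (f(X, Q) = 2 - 1*(-7/9) = 2 + 7/9 = 25/9)
B(v) = v² + 4*v/7 (B(v) = (v² - 3*v/7) + v = v² + 4*v/7)
f(-6, O(2, 4)) - 236*B(18) = 25/9 - 236*18*(4 + 7*18)/7 = 25/9 - 236*18*(4 + 126)/7 = 25/9 - 236*18*130/7 = 25/9 - 236*2340/7 = 25/9 - 552240/7 = -4969985/63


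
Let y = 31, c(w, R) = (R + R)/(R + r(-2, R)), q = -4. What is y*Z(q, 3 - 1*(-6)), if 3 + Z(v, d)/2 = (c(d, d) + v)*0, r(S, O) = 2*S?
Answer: -186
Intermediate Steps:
c(w, R) = 2*R/(-4 + R) (c(w, R) = (R + R)/(R + 2*(-2)) = (2*R)/(R - 4) = (2*R)/(-4 + R) = 2*R/(-4 + R))
Z(v, d) = -6 (Z(v, d) = -6 + 2*((2*d/(-4 + d) + v)*0) = -6 + 2*((v + 2*d/(-4 + d))*0) = -6 + 2*0 = -6 + 0 = -6)
y*Z(q, 3 - 1*(-6)) = 31*(-6) = -186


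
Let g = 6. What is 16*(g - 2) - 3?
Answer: 61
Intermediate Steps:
16*(g - 2) - 3 = 16*(6 - 2) - 3 = 16*4 - 3 = 64 - 3 = 61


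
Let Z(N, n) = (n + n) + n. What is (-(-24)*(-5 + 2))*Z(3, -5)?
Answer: 1080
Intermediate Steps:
Z(N, n) = 3*n (Z(N, n) = 2*n + n = 3*n)
(-(-24)*(-5 + 2))*Z(3, -5) = (-(-24)*(-5 + 2))*(3*(-5)) = -(-24)*(-3)*(-15) = -6*12*(-15) = -72*(-15) = 1080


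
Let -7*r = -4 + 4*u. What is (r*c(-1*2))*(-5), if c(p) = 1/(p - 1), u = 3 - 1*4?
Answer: 40/21 ≈ 1.9048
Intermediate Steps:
u = -1 (u = 3 - 4 = -1)
c(p) = 1/(-1 + p)
r = 8/7 (r = -(-4 + 4*(-1))/7 = -(-4 - 4)/7 = -⅐*(-8) = 8/7 ≈ 1.1429)
(r*c(-1*2))*(-5) = (8/(7*(-1 - 1*2)))*(-5) = (8/(7*(-1 - 2)))*(-5) = ((8/7)/(-3))*(-5) = ((8/7)*(-⅓))*(-5) = -8/21*(-5) = 40/21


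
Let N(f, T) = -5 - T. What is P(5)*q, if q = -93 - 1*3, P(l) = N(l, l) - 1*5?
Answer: 1440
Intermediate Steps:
P(l) = -10 - l (P(l) = (-5 - l) - 1*5 = (-5 - l) - 5 = -10 - l)
q = -96 (q = -93 - 3 = -96)
P(5)*q = (-10 - 1*5)*(-96) = (-10 - 5)*(-96) = -15*(-96) = 1440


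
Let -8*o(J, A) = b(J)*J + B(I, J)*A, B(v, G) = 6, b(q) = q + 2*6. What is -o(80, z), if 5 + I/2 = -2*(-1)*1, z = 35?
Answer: 3785/4 ≈ 946.25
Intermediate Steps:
I = -6 (I = -10 + 2*(-2*(-1)*1) = -10 + 2*(2*1) = -10 + 2*2 = -10 + 4 = -6)
b(q) = 12 + q (b(q) = q + 12 = 12 + q)
o(J, A) = -3*A/4 - J*(12 + J)/8 (o(J, A) = -((12 + J)*J + 6*A)/8 = -(J*(12 + J) + 6*A)/8 = -(6*A + J*(12 + J))/8 = -3*A/4 - J*(12 + J)/8)
-o(80, z) = -(-3/4*35 - 1/8*80*(12 + 80)) = -(-105/4 - 1/8*80*92) = -(-105/4 - 920) = -1*(-3785/4) = 3785/4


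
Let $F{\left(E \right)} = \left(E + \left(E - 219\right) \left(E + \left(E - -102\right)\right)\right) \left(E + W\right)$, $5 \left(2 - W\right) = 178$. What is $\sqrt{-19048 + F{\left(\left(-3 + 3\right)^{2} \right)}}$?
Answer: $\frac{2 \sqrt{4571930}}{5} \approx 855.28$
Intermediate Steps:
$W = - \frac{168}{5}$ ($W = 2 - \frac{178}{5} = - \frac{168}{5} \approx -33.6$)
$F{\left(E \right)} = \left(- \frac{168}{5} + E\right) \left(E + \left(-219 + E\right) \left(102 + 2 E\right)\right)$ ($F{\left(E \right)} = \left(E + \left(E - 219\right) \left(E + \left(E - -102\right)\right)\right) \left(E - \frac{168}{5}\right) = \left(E + \left(-219 + E\right) \left(E + \left(E + 102\right)\right)\right) \left(- \frac{168}{5} + E\right) = \left(E + \left(-219 + E\right) \left(E + \left(102 + E\right)\right)\right) \left(- \frac{168}{5} + E\right) = \left(E + \left(-219 + E\right) \left(102 + 2 E\right)\right) \left(- \frac{168}{5} + E\right) = \left(- \frac{168}{5} + E\right) \left(E + \left(-219 + E\right) \left(102 + 2 E\right)\right)$)
$\sqrt{-19048 + F{\left(\left(-3 + 3\right)^{2} \right)}} = \sqrt{-19048 + \left(\frac{3752784}{5} - 11082 \left(-3 + 3\right)^{2} + 2 \left(\left(-3 + 3\right)^{2}\right)^{3} - \frac{2011 \left(\left(-3 + 3\right)^{2}\right)^{2}}{5}\right)} = \sqrt{-19048 + \left(\frac{3752784}{5} - 11082 \cdot 0^{2} + 2 \left(0^{2}\right)^{3} - \frac{2011 \left(0^{2}\right)^{2}}{5}\right)} = \sqrt{-19048 + \left(\frac{3752784}{5} - 0 + 2 \cdot 0^{3} - \frac{2011 \cdot 0^{2}}{5}\right)} = \sqrt{-19048 + \left(\frac{3752784}{5} + 0 + 2 \cdot 0 - 0\right)} = \sqrt{-19048 + \left(\frac{3752784}{5} + 0 + 0 + 0\right)} = \sqrt{-19048 + \frac{3752784}{5}} = \sqrt{\frac{3657544}{5}} = \frac{2 \sqrt{4571930}}{5}$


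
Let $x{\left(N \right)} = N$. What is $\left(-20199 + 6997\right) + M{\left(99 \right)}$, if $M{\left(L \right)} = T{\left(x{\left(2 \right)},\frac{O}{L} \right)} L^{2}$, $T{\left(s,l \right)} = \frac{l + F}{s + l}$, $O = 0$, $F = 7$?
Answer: $\frac{42203}{2} \approx 21102.0$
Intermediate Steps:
$T{\left(s,l \right)} = \frac{7 + l}{l + s}$ ($T{\left(s,l \right)} = \frac{l + 7}{s + l} = \frac{7 + l}{l + s}$)
$M{\left(L \right)} = \frac{7 L^{2}}{2}$ ($M{\left(L \right)} = \frac{7 + \frac{0}{L}}{\frac{0}{L} + 2} L^{2} = \frac{7 + 0}{0 + 2} L^{2} = \frac{1}{2} \cdot 7 L^{2} = \frac{7 L^{2}}{2}$)
$\left(-20199 + 6997\right) + M{\left(99 \right)} = \left(-20199 + 6997\right) + \frac{7 \cdot 99^{2}}{2} = -13202 + \frac{7}{2} \cdot 9801 = -13202 + \frac{68607}{2} = \frac{42203}{2}$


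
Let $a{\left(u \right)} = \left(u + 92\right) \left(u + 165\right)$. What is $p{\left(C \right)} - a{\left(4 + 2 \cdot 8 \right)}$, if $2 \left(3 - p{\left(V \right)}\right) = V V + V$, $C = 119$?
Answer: $-27857$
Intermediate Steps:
$p{\left(V \right)} = 3 - \frac{V}{2} - \frac{V^{2}}{2}$ ($p{\left(V \right)} = 3 - \frac{V V + V}{2} = 3 - \frac{V^{2} + V}{2} = 3 - \frac{V + V^{2}}{2} = 3 - \left(\frac{V}{2} + \frac{V^{2}}{2}\right) = 3 - \frac{V}{2} - \frac{V^{2}}{2}$)
$a{\left(u \right)} = \left(92 + u\right) \left(165 + u\right)$
$p{\left(C \right)} - a{\left(4 + 2 \cdot 8 \right)} = \left(3 - \frac{119}{2} - \frac{119^{2}}{2}\right) - \left(15180 + \left(4 + 2 \cdot 8\right)^{2} + 257 \left(4 + 2 \cdot 8\right)\right) = \left(3 - \frac{119}{2} - \frac{14161}{2}\right) - \left(15180 + \left(4 + 16\right)^{2} + 257 \left(4 + 16\right)\right) = \left(3 - \frac{119}{2} - \frac{14161}{2}\right) - \left(15180 + 20^{2} + 257 \cdot 20\right) = -7137 - \left(15180 + 400 + 5140\right) = -7137 - 20720 = -27857$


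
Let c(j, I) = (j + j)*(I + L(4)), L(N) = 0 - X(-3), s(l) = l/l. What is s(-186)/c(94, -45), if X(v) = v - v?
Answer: -1/8460 ≈ -0.00011820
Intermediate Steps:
s(l) = 1
X(v) = 0
L(N) = 0 (L(N) = 0 - 1*0 = 0 + 0 = 0)
c(j, I) = 2*I*j (c(j, I) = (j + j)*(I + 0) = (2*j)*I = 2*I*j)
s(-186)/c(94, -45) = 1/(2*(-45)*94) = 1/(-8460) = 1*(-1/8460) = -1/8460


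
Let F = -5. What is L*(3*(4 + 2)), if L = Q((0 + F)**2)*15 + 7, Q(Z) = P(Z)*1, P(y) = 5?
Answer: 1476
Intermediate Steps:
Q(Z) = 5 (Q(Z) = 5*1 = 5)
L = 82 (L = 5*15 + 7 = 75 + 7 = 82)
L*(3*(4 + 2)) = 82*(3*(4 + 2)) = 82*(3*6) = 82*18 = 1476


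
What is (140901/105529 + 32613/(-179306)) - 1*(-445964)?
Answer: 8438544993197965/18921982874 ≈ 4.4597e+5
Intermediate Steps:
(140901/105529 + 32613/(-179306)) - 1*(-445964) = (140901*(1/105529) + 32613*(-1/179306)) + 445964 = (140901/105529 - 32613/179306) + 445964 = 21822777429/18921982874 + 445964 = 8438544993197965/18921982874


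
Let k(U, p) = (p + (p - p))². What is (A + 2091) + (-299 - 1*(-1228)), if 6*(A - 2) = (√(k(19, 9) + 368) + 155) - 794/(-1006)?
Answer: 4599379/1509 + √449/6 ≈ 3051.5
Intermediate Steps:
k(U, p) = p² (k(U, p) = (p + 0)² = p²)
A = 42199/1509 + √449/6 (A = 2 + ((√(9² + 368) + 155) - 794/(-1006))/6 = 2 + ((√(81 + 368) + 155) - 794*(-1/1006))/6 = 2 + ((√449 + 155) + 397/503)/6 = 2 + ((155 + √449) + 397/503)/6 = 2 + (78362/503 + √449)/6 = 2 + (39181/1509 + √449/6) = 42199/1509 + √449/6 ≈ 31.496)
(A + 2091) + (-299 - 1*(-1228)) = ((42199/1509 + √449/6) + 2091) + (-299 - 1*(-1228)) = (3197518/1509 + √449/6) + (-299 + 1228) = (3197518/1509 + √449/6) + 929 = 4599379/1509 + √449/6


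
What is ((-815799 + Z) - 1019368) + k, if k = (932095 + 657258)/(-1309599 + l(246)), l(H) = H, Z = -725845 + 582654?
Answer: -2590370571727/1309353 ≈ -1.9784e+6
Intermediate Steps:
Z = -143191
k = -1589353/1309353 (k = (932095 + 657258)/(-1309599 + 246) = 1589353/(-1309353) = 1589353*(-1/1309353) = -1589353/1309353 ≈ -1.2138)
((-815799 + Z) - 1019368) + k = ((-815799 - 143191) - 1019368) - 1589353/1309353 = (-958990 - 1019368) - 1589353/1309353 = -1978358 - 1589353/1309353 = -2590370571727/1309353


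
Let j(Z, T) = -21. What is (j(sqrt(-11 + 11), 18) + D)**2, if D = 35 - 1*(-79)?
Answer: 8649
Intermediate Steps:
D = 114 (D = 35 + 79 = 114)
(j(sqrt(-11 + 11), 18) + D)**2 = (-21 + 114)**2 = 93**2 = 8649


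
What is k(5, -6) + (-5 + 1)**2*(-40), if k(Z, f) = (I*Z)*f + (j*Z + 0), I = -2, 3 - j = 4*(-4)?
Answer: -485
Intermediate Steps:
j = 19 (j = 3 - 4*(-4) = 3 - 1*(-16) = 3 + 16 = 19)
k(Z, f) = 19*Z - 2*Z*f (k(Z, f) = (-2*Z)*f + (19*Z + 0) = -2*Z*f + 19*Z = 19*Z - 2*Z*f)
k(5, -6) + (-5 + 1)**2*(-40) = 5*(19 - 2*(-6)) + (-5 + 1)**2*(-40) = 5*(19 + 12) + (-4)**2*(-40) = 5*31 + 16*(-40) = 155 - 640 = -485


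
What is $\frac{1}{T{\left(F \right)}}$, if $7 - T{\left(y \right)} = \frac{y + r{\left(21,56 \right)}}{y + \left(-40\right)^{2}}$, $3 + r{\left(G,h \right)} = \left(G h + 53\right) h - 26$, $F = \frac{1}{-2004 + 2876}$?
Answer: $- \frac{1395201}{50222834} \approx -0.02778$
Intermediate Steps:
$F = \frac{1}{872} \approx 0.0011468$
$r{\left(G,h \right)} = -29 + h \left(53 + G h\right)$ ($r{\left(G,h \right)} = -3 + \left(\left(G h + 53\right) h - 26\right) = -3 + \left(\left(53 + G h\right) h - 26\right) = -3 + \left(h \left(53 + G h\right) - 26\right) = -3 + \left(-26 + h \left(53 + G h\right)\right) = -29 + h \left(53 + G h\right)$)
$T{\left(y \right)} = 7 - \frac{68795 + y}{1600 + y}$ ($T{\left(y \right)} = 7 - \frac{y + \left(-29 + 53 \cdot 56 + 21 \cdot 56^{2}\right)}{y + \left(-40\right)^{2}} = 7 - \frac{y + \left(-29 + 2968 + 21 \cdot 3136\right)}{y + 1600} = 7 - \frac{y + \left(-29 + 2968 + 65856\right)}{1600 + y} = 7 - \frac{y + 68795}{1600 + y} = 7 - \frac{68795 + y}{1600 + y}$)
$\frac{1}{T{\left(F \right)}} = \frac{1}{\frac{1}{1600 + \frac{1}{872}} \left(-57595 + 6 \cdot \frac{1}{872}\right)} = \frac{1}{\frac{1}{\frac{1395201}{872}} \left(-57595 + \frac{3}{436}\right)} = \frac{1}{\frac{872}{1395201} \left(- \frac{25111417}{436}\right)} = \frac{1}{- \frac{50222834}{1395201}} = - \frac{1395201}{50222834}$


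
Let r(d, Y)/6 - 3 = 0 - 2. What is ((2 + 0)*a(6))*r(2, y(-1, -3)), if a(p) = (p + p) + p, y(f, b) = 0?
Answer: 216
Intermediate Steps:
r(d, Y) = 6 (r(d, Y) = 18 + 6*(0 - 2) = 18 + 6*(-2) = 18 - 12 = 6)
a(p) = 3*p (a(p) = 2*p + p = 3*p)
((2 + 0)*a(6))*r(2, y(-1, -3)) = ((2 + 0)*(3*6))*6 = (2*18)*6 = 36*6 = 216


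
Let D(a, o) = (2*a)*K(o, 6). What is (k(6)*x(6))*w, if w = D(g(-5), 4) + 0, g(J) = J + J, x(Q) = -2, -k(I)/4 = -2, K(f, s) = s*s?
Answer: 11520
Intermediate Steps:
K(f, s) = s**2
k(I) = 8 (k(I) = -4*(-2) = 8)
g(J) = 2*J
D(a, o) = 72*a (D(a, o) = (2*a)*6**2 = (2*a)*36 = 72*a)
w = -720 (w = 72*(2*(-5)) + 0 = 72*(-10) + 0 = -720 + 0 = -720)
(k(6)*x(6))*w = (8*(-2))*(-720) = -16*(-720) = 11520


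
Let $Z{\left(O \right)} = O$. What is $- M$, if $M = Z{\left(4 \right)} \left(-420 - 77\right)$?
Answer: $1988$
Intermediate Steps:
$M = -1988$ ($M = 4 \left(-420 - 77\right) = 4 \left(-497\right) = -1988$)
$- M = \left(-1\right) \left(-1988\right) = 1988$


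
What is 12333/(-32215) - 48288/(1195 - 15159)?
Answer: 345844977/112462565 ≈ 3.0752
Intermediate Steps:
12333/(-32215) - 48288/(1195 - 15159) = 12333*(-1/32215) - 48288/(-13964) = -12333/32215 - 48288*(-1/13964) = -12333/32215 + 12072/3491 = 345844977/112462565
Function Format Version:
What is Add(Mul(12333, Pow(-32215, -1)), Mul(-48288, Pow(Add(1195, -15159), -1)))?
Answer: Rational(345844977, 112462565) ≈ 3.0752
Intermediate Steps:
Add(Mul(12333, Pow(-32215, -1)), Mul(-48288, Pow(Add(1195, -15159), -1))) = Add(Mul(12333, Rational(-1, 32215)), Mul(-48288, Pow(-13964, -1))) = Add(Rational(-12333, 32215), Mul(-48288, Rational(-1, 13964))) = Add(Rational(-12333, 32215), Rational(12072, 3491)) = Rational(345844977, 112462565)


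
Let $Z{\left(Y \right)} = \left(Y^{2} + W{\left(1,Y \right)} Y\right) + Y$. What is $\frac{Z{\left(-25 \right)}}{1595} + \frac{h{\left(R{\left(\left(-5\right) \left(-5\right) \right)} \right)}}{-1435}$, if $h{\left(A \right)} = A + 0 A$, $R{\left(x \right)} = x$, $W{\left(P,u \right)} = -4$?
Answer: $\frac{38585}{91553} \approx 0.42145$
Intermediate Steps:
$Z{\left(Y \right)} = Y^{2} - 3 Y$ ($Z{\left(Y \right)} = \left(Y^{2} - 4 Y\right) + Y = Y^{2} - 3 Y$)
$h{\left(A \right)} = A$ ($h{\left(A \right)} = A + 0 = A$)
$\frac{Z{\left(-25 \right)}}{1595} + \frac{h{\left(R{\left(\left(-5\right) \left(-5\right) \right)} \right)}}{-1435} = \frac{\left(-25\right) \left(-3 - 25\right)}{1595} + \frac{\left(-5\right) \left(-5\right)}{-1435} = \left(-25\right) \left(-28\right) \frac{1}{1595} + 25 \left(- \frac{1}{1435}\right) = 700 \cdot \frac{1}{1595} - \frac{5}{287} = \frac{140}{319} - \frac{5}{287} = \frac{38585}{91553}$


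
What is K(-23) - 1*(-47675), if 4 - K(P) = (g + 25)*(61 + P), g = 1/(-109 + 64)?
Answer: 2102843/45 ≈ 46730.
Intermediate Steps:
g = -1/45 (g = 1/(-45) = -1/45 ≈ -0.022222)
K(P) = -68384/45 - 1124*P/45 (K(P) = 4 - (-1/45 + 25)*(61 + P) = 4 - 1124*(61 + P)/45 = 4 - (68564/45 + 1124*P/45) = 4 + (-68564/45 - 1124*P/45) = -68384/45 - 1124*P/45)
K(-23) - 1*(-47675) = (-68384/45 - 1124/45*(-23)) - 1*(-47675) = (-68384/45 + 25852/45) + 47675 = -42532/45 + 47675 = 2102843/45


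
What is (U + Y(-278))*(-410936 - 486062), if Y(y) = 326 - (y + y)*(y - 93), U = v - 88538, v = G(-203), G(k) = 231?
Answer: 263947940486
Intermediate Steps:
v = 231
U = -88307 (U = 231 - 88538 = -88307)
Y(y) = 326 - 2*y*(-93 + y)
(U + Y(-278))*(-410936 - 486062) = (-88307 + (326 - 2*(-278)² + 186*(-278)))*(-410936 - 486062) = (-88307 + (326 - 2*77284 - 51708))*(-896998) = (-88307 + (326 - 154568 - 51708))*(-896998) = (-88307 - 205950)*(-896998) = -294257*(-896998) = 263947940486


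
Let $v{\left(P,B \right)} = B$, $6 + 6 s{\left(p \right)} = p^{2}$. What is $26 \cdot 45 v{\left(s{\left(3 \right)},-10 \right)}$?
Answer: $-11700$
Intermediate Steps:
$s{\left(p \right)} = -1 + \frac{p^{2}}{6}$
$26 \cdot 45 v{\left(s{\left(3 \right)},-10 \right)} = 26 \cdot 45 \left(-10\right) = 1170 \left(-10\right) = -11700$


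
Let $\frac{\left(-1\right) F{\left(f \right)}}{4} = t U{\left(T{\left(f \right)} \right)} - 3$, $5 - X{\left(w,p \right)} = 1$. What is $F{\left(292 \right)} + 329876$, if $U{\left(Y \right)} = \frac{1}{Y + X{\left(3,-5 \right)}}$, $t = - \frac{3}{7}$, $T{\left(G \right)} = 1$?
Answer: $\frac{11546092}{35} \approx 3.2989 \cdot 10^{5}$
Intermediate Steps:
$X{\left(w,p \right)} = 4$ ($X{\left(w,p \right)} = 5 - 1 = 4$)
$t = - \frac{3}{7}$ ($t = \left(-3\right) \frac{1}{7} = - \frac{3}{7} \approx -0.42857$)
$U{\left(Y \right)} = \frac{1}{4 + Y}$ ($U{\left(Y \right)} = \frac{1}{Y + 4} = \frac{1}{4 + Y}$)
$F{\left(f \right)} = \frac{432}{35}$ ($F{\left(f \right)} = - 4 \left(- \frac{3}{7 \left(4 + 1\right)} - 3\right) = - 4 \left(- \frac{3}{7 \cdot 5} - 3\right) = - 4 \left(\left(- \frac{3}{7}\right) \frac{1}{5} - 3\right) = - 4 \left(- \frac{3}{35} - 3\right) = \left(-4\right) \left(- \frac{108}{35}\right) = \frac{432}{35}$)
$F{\left(292 \right)} + 329876 = \frac{432}{35} + 329876 = \frac{11546092}{35}$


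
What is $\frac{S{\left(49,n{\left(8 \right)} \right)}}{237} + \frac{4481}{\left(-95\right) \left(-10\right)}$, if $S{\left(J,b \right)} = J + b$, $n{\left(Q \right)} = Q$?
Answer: $\frac{372049}{75050} \approx 4.9574$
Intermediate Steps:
$\frac{S{\left(49,n{\left(8 \right)} \right)}}{237} + \frac{4481}{\left(-95\right) \left(-10\right)} = \frac{49 + 8}{237} + \frac{4481}{\left(-95\right) \left(-10\right)} = 57 \cdot \frac{1}{237} + \frac{4481}{950} = \frac{19}{79} + 4481 \cdot \frac{1}{950} = \frac{19}{79} + \frac{4481}{950} = \frac{372049}{75050}$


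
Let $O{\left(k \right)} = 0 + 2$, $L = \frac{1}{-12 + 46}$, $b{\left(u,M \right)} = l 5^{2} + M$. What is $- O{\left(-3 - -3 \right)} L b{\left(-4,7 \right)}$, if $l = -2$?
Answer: $\frac{43}{17} \approx 2.5294$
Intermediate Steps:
$b{\left(u,M \right)} = -50 + M$ ($b{\left(u,M \right)} = - 2 \cdot 5^{2} + M = \left(-2\right) 25 + M = -50 + M$)
$L = \frac{1}{34} \approx 0.029412$
$O{\left(k \right)} = 2$
$- O{\left(-3 - -3 \right)} L b{\left(-4,7 \right)} = - 2 \cdot \frac{1}{34} \left(-50 + 7\right) = - \frac{-43}{17} = \left(-1\right) \left(- \frac{43}{17}\right) = \frac{43}{17}$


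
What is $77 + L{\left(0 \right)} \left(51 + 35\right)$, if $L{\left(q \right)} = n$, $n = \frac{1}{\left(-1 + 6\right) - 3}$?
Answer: $120$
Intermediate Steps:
$n = \frac{1}{2}$ ($n = \frac{1}{5 - 3} = \frac{1}{2} \approx 0.5$)
$L{\left(q \right)} = \frac{1}{2}$
$77 + L{\left(0 \right)} \left(51 + 35\right) = 77 + \frac{51 + 35}{2} = 77 + \frac{1}{2} \cdot 86 = 77 + 43 = 120$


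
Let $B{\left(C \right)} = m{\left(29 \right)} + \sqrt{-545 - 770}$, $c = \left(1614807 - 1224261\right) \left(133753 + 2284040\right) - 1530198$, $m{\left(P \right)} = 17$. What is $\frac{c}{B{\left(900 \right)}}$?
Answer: $\frac{4013095882815}{401} - \frac{236064463695 i \sqrt{1315}}{401} \approx 1.0008 \cdot 10^{10} - 2.1348 \cdot 10^{10} i$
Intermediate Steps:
$c = 944257854780$ ($c = 390546 \cdot 2417793 - 1530198 = 944259384978 - 1530198 = 944257854780$)
$B{\left(C \right)} = 17 + i \sqrt{1315}$ ($B{\left(C \right)} = 17 + \sqrt{-545 - 770} = 17 + \sqrt{-1315} = 17 + i \sqrt{1315}$)
$\frac{c}{B{\left(900 \right)}} = \frac{944257854780}{17 + i \sqrt{1315}}$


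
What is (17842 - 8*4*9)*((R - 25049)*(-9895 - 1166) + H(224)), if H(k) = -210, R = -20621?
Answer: 8867502455640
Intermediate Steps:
(17842 - 8*4*9)*((R - 25049)*(-9895 - 1166) + H(224)) = (17842 - 8*4*9)*((-20621 - 25049)*(-9895 - 1166) - 210) = (17842 - 32*9)*(-45670*(-11061) - 210) = (17842 - 288)*(505155870 - 210) = 17554*505155660 = 8867502455640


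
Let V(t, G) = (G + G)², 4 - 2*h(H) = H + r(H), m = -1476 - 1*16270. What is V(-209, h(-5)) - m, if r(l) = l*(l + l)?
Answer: 19427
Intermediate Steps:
r(l) = 2*l² (r(l) = l*(2*l) = 2*l²)
m = -17746 (m = -1476 - 16270 = -17746)
h(H) = 2 - H² - H/2 (h(H) = 2 - (H + 2*H²)/2 = 2 + (-H² - H/2) = 2 - H² - H/2)
V(t, G) = 4*G² (V(t, G) = (2*G)² = 4*G²)
V(-209, h(-5)) - m = 4*(2 - 1*(-5)² - ½*(-5))² - 1*(-17746) = 4*(2 - 1*25 + 5/2)² + 17746 = 4*(2 - 25 + 5/2)² + 17746 = 4*(-41/2)² + 17746 = 4*(1681/4) + 17746 = 1681 + 17746 = 19427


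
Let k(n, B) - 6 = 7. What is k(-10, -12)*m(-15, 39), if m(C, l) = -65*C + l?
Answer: 13182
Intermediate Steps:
m(C, l) = l - 65*C
k(n, B) = 13 (k(n, B) = 6 + 7 = 13)
k(-10, -12)*m(-15, 39) = 13*(39 - 65*(-15)) = 13*(39 + 975) = 13*1014 = 13182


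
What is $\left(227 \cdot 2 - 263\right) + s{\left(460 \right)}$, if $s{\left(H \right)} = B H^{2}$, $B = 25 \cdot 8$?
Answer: $42320191$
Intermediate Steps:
$B = 200$
$s{\left(H \right)} = 200 H^{2}$
$\left(227 \cdot 2 - 263\right) + s{\left(460 \right)} = \left(227 \cdot 2 - 263\right) + 200 \cdot 460^{2} = \left(454 - 263\right) + 200 \cdot 211600 = 191 + 42320000 = 42320191$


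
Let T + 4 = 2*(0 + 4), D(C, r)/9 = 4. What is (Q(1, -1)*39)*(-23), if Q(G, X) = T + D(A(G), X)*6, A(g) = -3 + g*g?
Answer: -197340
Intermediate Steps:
A(g) = -3 + g**2
D(C, r) = 36 (D(C, r) = 9*4 = 36)
T = 4 (T = -4 + 2*(0 + 4) = -4 + 2*4 = -4 + 8 = 4)
Q(G, X) = 220 (Q(G, X) = 4 + 36*6 = 4 + 216 = 220)
(Q(1, -1)*39)*(-23) = (220*39)*(-23) = 8580*(-23) = -197340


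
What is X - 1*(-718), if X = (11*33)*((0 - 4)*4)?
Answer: -5090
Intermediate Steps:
X = -5808 (X = 363*(-4*4) = 363*(-16) = -5808)
X - 1*(-718) = -5808 - 1*(-718) = -5808 + 718 = -5090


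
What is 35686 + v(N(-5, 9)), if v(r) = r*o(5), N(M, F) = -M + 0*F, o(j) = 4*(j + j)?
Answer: 35886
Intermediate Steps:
o(j) = 8*j (o(j) = 4*(2*j) = 8*j)
N(M, F) = -M (N(M, F) = -M + 0 = -M)
v(r) = 40*r (v(r) = r*(8*5) = r*40 = 40*r)
35686 + v(N(-5, 9)) = 35686 + 40*(-1*(-5)) = 35686 + 40*5 = 35686 + 200 = 35886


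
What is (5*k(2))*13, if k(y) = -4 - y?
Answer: -390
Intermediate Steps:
(5*k(2))*13 = (5*(-4 - 1*2))*13 = (5*(-4 - 2))*13 = (5*(-6))*13 = -30*13 = -390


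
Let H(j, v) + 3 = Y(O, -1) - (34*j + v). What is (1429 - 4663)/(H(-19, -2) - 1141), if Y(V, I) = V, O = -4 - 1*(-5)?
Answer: 98/15 ≈ 6.5333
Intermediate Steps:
O = 1 (O = -4 + 5 = 1)
H(j, v) = -2 - v - 34*j (H(j, v) = -3 + (1 - (34*j + v)) = -3 + (1 - (v + 34*j)) = -3 + (1 + (-v - 34*j)) = -3 + (1 - v - 34*j) = -2 - v - 34*j)
(1429 - 4663)/(H(-19, -2) - 1141) = (1429 - 4663)/((-2 - 1*(-2) - 34*(-19)) - 1141) = -3234/((-2 + 2 + 646) - 1141) = -3234/(646 - 1141) = -3234/(-495) = -3234*(-1/495) = 98/15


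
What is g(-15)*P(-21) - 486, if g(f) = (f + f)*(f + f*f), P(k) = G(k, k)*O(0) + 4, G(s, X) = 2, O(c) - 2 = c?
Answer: -50886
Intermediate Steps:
O(c) = 2 + c
P(k) = 8 (P(k) = 2*(2 + 0) + 4 = 2*2 + 4 = 4 + 4 = 8)
g(f) = 2*f*(f + f²) (g(f) = (2*f)*(f + f²) = 2*f*(f + f²))
g(-15)*P(-21) - 486 = (2*(-15)²*(1 - 15))*8 - 486 = (2*225*(-14))*8 - 486 = -6300*8 - 486 = -50400 - 486 = -50886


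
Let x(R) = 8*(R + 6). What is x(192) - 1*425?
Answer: 1159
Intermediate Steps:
x(R) = 48 + 8*R (x(R) = 8*(6 + R) = 48 + 8*R)
x(192) - 1*425 = (48 + 8*192) - 1*425 = (48 + 1536) - 425 = 1584 - 425 = 1159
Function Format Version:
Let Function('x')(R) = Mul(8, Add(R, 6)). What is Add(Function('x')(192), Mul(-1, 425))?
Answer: 1159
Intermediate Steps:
Function('x')(R) = Add(48, Mul(8, R)) (Function('x')(R) = Mul(8, Add(6, R)) = Add(48, Mul(8, R)))
Add(Function('x')(192), Mul(-1, 425)) = Add(Add(48, Mul(8, 192)), Mul(-1, 425)) = Add(Add(48, 1536), -425) = Add(1584, -425) = 1159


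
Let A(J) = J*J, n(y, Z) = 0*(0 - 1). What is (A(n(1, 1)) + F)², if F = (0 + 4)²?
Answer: 256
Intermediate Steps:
n(y, Z) = 0 (n(y, Z) = 0*(-1) = 0)
F = 16 (F = 4² = 16)
A(J) = J²
(A(n(1, 1)) + F)² = (0² + 16)² = (0 + 16)² = 16² = 256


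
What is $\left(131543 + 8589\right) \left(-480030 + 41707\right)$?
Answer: $-61423078636$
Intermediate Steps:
$\left(131543 + 8589\right) \left(-480030 + 41707\right) = 140132 \left(-438323\right) = -61423078636$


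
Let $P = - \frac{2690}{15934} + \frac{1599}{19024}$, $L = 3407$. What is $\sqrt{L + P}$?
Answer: $\frac{3 \sqrt{323313940770323}}{924172} \approx 58.369$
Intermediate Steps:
$P = - \frac{313367}{3696688}$ ($P = \left(-2690\right) \frac{1}{15934} + 1599 \cdot \frac{1}{19024} = - \frac{1345}{7967} + \frac{39}{464} = - \frac{313367}{3696688} \approx -0.08477$)
$\sqrt{L + P} = \sqrt{3407 - \frac{313367}{3696688}} = \sqrt{\frac{12594302649}{3696688}} = \frac{3 \sqrt{323313940770323}}{924172}$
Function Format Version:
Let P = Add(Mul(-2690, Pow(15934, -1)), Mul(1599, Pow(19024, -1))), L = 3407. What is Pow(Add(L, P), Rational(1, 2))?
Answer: Mul(Rational(3, 924172), Pow(323313940770323, Rational(1, 2))) ≈ 58.369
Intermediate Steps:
P = Rational(-313367, 3696688) (P = Add(Mul(-2690, Rational(1, 15934)), Mul(1599, Rational(1, 19024))) = Add(Rational(-1345, 7967), Rational(39, 464)) = Rational(-313367, 3696688) ≈ -0.084770)
Pow(Add(L, P), Rational(1, 2)) = Pow(Add(3407, Rational(-313367, 3696688)), Rational(1, 2)) = Pow(Rational(12594302649, 3696688), Rational(1, 2)) = Mul(Rational(3, 924172), Pow(323313940770323, Rational(1, 2)))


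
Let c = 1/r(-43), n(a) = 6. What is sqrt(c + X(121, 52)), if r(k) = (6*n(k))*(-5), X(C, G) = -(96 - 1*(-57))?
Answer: I*sqrt(137705)/30 ≈ 12.37*I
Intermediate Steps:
X(C, G) = -153 (X(C, G) = -(96 + 57) = -1*153 = -153)
r(k) = -180 (r(k) = (6*6)*(-5) = 36*(-5) = -180)
c = -1/180 (c = 1/(-180) = -1/180 ≈ -0.0055556)
sqrt(c + X(121, 52)) = sqrt(-1/180 - 153) = sqrt(-27541/180) = I*sqrt(137705)/30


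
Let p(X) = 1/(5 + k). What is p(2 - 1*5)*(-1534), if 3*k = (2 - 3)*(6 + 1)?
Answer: -2301/4 ≈ -575.25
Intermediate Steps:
k = -7/3 (k = ((2 - 3)*(6 + 1))/3 = (-1*7)/3 = (1/3)*(-7) = -7/3 ≈ -2.3333)
p(X) = 3/8 (p(X) = 1/(5 - 7/3) = 1/(8/3) = 3/8)
p(2 - 1*5)*(-1534) = (3/8)*(-1534) = -2301/4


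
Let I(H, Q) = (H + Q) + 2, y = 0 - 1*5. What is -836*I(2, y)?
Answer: 836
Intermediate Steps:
y = -5 (y = 0 - 5 = -5)
I(H, Q) = 2 + H + Q
-836*I(2, y) = -836*(2 + 2 - 5) = -836*(-1) = 836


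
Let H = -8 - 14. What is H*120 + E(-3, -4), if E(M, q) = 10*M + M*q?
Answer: -2658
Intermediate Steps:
H = -22
H*120 + E(-3, -4) = -22*120 - 3*(10 - 4) = -2640 - 3*6 = -2640 - 18 = -2658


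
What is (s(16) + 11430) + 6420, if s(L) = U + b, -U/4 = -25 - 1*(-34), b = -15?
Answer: 17799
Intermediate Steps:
U = -36 (U = -4*(-25 - 1*(-34)) = -4*(-25 + 34) = -4*9 = -36)
s(L) = -51 (s(L) = -36 - 15 = -51)
(s(16) + 11430) + 6420 = (-51 + 11430) + 6420 = 11379 + 6420 = 17799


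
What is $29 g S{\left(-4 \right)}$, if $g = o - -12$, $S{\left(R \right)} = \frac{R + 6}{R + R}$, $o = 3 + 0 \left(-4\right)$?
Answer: $- \frac{435}{4} \approx -108.75$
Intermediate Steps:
$o = 3$ ($o = 3 + 0 = 3$)
$S{\left(R \right)} = \frac{6 + R}{2 R}$
$g = 15$ ($g = 3 - -12 = 3 + 12 = 15$)
$29 g S{\left(-4 \right)} = 29 \cdot 15 \frac{6 - 4}{2 \left(-4\right)} = 435 \cdot \frac{1}{2} \left(- \frac{1}{4}\right) 2 = 435 \left(- \frac{1}{4}\right) = - \frac{435}{4}$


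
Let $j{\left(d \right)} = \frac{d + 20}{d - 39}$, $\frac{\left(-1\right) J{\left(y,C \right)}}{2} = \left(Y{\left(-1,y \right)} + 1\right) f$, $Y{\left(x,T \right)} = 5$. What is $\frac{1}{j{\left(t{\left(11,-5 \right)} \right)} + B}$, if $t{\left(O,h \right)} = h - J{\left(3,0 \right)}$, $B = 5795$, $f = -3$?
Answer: $\frac{80}{463621} \approx 0.00017255$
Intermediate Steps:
$J{\left(y,C \right)} = 36$ ($J{\left(y,C \right)} = - 2 \left(5 + 1\right) \left(-3\right) = - 2 \cdot 6 \left(-3\right) = \left(-2\right) \left(-18\right) = 36$)
$t{\left(O,h \right)} = -36 + h$ ($t{\left(O,h \right)} = h - 36 = -36 + h$)
$j{\left(d \right)} = \frac{20 + d}{-39 + d}$
$\frac{1}{j{\left(t{\left(11,-5 \right)} \right)} + B} = \frac{1}{\frac{20 - 41}{-39 - 41} + 5795} = \frac{1}{\frac{1}{-80} \left(-21\right) + 5795} = \frac{1}{\left(- \frac{1}{80}\right) \left(-21\right) + 5795} = \frac{1}{\frac{21}{80} + 5795} = \frac{1}{\frac{463621}{80}} = \frac{80}{463621}$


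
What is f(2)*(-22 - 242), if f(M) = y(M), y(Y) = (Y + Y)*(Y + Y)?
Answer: -4224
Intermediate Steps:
y(Y) = 4*Y**2 (y(Y) = (2*Y)*(2*Y) = 4*Y**2)
f(M) = 4*M**2
f(2)*(-22 - 242) = (4*2**2)*(-22 - 242) = (4*4)*(-264) = 16*(-264) = -4224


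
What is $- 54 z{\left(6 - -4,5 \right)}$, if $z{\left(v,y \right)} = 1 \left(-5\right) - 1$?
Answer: $324$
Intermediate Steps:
$z{\left(v,y \right)} = -6$ ($z{\left(v,y \right)} = -5 - 1 = -6$)
$- 54 z{\left(6 - -4,5 \right)} = \left(-54\right) \left(-6\right) = 324$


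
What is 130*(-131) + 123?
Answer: -16907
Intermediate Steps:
130*(-131) + 123 = -17030 + 123 = -16907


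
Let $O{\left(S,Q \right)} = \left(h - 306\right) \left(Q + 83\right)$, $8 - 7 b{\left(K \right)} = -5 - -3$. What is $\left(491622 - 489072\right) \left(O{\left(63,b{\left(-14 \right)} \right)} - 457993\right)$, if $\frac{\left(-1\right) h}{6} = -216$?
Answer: $- \frac{6683195550}{7} \approx -9.5474 \cdot 10^{8}$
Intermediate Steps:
$b{\left(K \right)} = \frac{10}{7}$ ($b{\left(K \right)} = \frac{8}{7} - \frac{-5 - -3}{7} = \frac{8}{7} - \frac{-5 + 3}{7} = \frac{8}{7} - - \frac{2}{7} = \frac{8}{7} + \frac{2}{7} = \frac{10}{7}$)
$h = 1296$ ($h = \left(-6\right) \left(-216\right) = 1296$)
$O{\left(S,Q \right)} = 82170 + 990 Q$ ($O{\left(S,Q \right)} = \left(1296 - 306\right) \left(Q + 83\right) = 990 \left(83 + Q\right) = 82170 + 990 Q$)
$\left(491622 - 489072\right) \left(O{\left(63,b{\left(-14 \right)} \right)} - 457993\right) = \left(491622 - 489072\right) \left(\left(82170 + 990 \cdot \frac{10}{7}\right) - 457993\right) = 2550 \left(\left(82170 + \frac{9900}{7}\right) - 457993\right) = 2550 \left(\frac{585090}{7} - 457993\right) = 2550 \left(- \frac{2620861}{7}\right) = - \frac{6683195550}{7}$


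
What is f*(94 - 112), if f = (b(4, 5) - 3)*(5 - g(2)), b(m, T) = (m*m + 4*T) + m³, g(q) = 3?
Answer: -3492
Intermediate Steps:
b(m, T) = m² + m³ + 4*T (b(m, T) = (m² + 4*T) + m³ = m² + m³ + 4*T)
f = 194 (f = ((4² + 4³ + 4*5) - 3)*(5 - 1*3) = ((16 + 64 + 20) - 3)*(5 - 3) = (100 - 3)*2 = 97*2 = 194)
f*(94 - 112) = 194*(94 - 112) = 194*(-18) = -3492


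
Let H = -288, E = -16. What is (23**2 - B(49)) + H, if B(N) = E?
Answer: 257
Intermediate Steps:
B(N) = -16
(23**2 - B(49)) + H = (23**2 - 1*(-16)) - 288 = (529 + 16) - 288 = 545 - 288 = 257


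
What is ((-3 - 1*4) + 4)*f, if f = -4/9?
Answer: 4/3 ≈ 1.3333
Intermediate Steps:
f = -4/9 (f = -4*⅑ = -4/9 ≈ -0.44444)
((-3 - 1*4) + 4)*f = ((-3 - 1*4) + 4)*(-4/9) = ((-3 - 4) + 4)*(-4/9) = (-7 + 4)*(-4/9) = -3*(-4/9) = 4/3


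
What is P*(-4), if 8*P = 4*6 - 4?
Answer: -10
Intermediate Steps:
P = 5/2 (P = (4*6 - 4)/8 = (24 - 4)/8 = (⅛)*20 = 5/2 ≈ 2.5000)
P*(-4) = (5/2)*(-4) = -10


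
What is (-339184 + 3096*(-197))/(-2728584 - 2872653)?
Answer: 949096/5601237 ≈ 0.16944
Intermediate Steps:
(-339184 + 3096*(-197))/(-2728584 - 2872653) = (-339184 - 609912)/(-5601237) = -949096*(-1/5601237) = 949096/5601237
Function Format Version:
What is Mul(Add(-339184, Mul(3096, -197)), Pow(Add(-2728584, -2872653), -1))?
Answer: Rational(949096, 5601237) ≈ 0.16944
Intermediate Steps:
Mul(Add(-339184, Mul(3096, -197)), Pow(Add(-2728584, -2872653), -1)) = Mul(Add(-339184, -609912), Pow(-5601237, -1)) = Mul(-949096, Rational(-1, 5601237)) = Rational(949096, 5601237)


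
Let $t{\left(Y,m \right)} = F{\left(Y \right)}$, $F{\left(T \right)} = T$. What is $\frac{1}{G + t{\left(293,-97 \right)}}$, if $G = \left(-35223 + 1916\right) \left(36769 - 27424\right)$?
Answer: $- \frac{1}{311253622} \approx -3.2128 \cdot 10^{-9}$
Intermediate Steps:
$t{\left(Y,m \right)} = Y$
$G = -311253915$ ($G = \left(-33307\right) 9345 = -311253915$)
$\frac{1}{G + t{\left(293,-97 \right)}} = \frac{1}{-311253915 + 293} = \frac{1}{-311253622} = - \frac{1}{311253622}$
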